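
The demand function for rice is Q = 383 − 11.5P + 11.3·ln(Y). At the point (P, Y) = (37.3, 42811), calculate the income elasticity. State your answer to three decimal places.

0.152

At P = 37.3, Y = 42811: Q = 74.559.
Holding P constant, ∂Q/∂Y = 11.3/Y = 0.000263951.
η_Y = (∂Q/∂Y)·(Y/Q) = 0.000263951 × (42811/74.559) = 0.152.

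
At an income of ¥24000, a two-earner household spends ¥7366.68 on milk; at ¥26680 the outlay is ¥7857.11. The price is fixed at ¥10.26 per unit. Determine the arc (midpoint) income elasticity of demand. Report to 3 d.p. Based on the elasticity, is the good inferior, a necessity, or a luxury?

0.609 (necessity)

With a constant price, Q₁ = 7366.68/10.26 = 718.000 and Q₂ = 7857.11/10.26 = 765.800 (equivalently, work directly with expenditure since P cancels).
Midpoint %ΔQ = (7857.11 − 7366.68)/7611.90 = 0.06443; midpoint %ΔI = (26680 − 24000)/25340 = 0.10576.
η = 0.06443 / 0.10576 = 0.609.
0 < η < 1 ⇒ necessity.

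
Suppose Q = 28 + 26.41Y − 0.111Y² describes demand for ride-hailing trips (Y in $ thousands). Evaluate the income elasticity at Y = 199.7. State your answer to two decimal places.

At Y = 199.7: Q = 875.3870.
dQ/dY = 26.41 − 0.222Y = -17.92340.
η = (dQ/dY)·(Y/Q) = -17.92340 × (199.7/875.3870) = -4.09.

-4.09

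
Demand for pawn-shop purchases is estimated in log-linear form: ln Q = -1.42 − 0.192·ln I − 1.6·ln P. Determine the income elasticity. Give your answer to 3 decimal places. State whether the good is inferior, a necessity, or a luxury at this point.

-0.192 (inferior good)

In a log-linear demand, the coefficient on ln I is the income elasticity.
So η = -0.192.
η < 0 ⇒ inferior good.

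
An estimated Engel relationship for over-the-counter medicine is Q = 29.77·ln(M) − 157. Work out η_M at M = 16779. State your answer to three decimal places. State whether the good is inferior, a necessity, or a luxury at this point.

At M = 16779: Q = 132.599.
dQ/dM = 29.77/M = 0.00177424 at this income.
η = (dQ/dM)·(M/Q) = 0.00177424 × (16779/132.599) = 0.225.
Since 0 < η < 1, the good is a necessity.

0.225 (necessity)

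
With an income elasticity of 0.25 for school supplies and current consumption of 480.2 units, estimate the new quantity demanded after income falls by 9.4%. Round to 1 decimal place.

468.9

%ΔQ ≈ η × %ΔI = 0.25 × (-9.4%) = -2.35%.
New Q ≈ 480.2 × (1 − 0.0235) = 468.9.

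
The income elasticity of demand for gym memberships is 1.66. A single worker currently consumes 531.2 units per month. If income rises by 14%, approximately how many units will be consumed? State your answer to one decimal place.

%ΔQ ≈ η × %ΔI = 1.66 × 14% = 23.24%.
New Q ≈ 531.2 × (1 + 0.2324) = 654.7.

654.7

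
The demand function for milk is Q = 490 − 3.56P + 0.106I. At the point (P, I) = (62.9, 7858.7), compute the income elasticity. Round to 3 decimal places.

At P = 62.9, I = 7858.7: Q = 1099.098.
Holding P constant, ∂Q/∂I = 0.106.
η_I = (∂Q/∂I)·(I/Q) = 0.106 × (7858.7/1099.098) = 0.758.

0.758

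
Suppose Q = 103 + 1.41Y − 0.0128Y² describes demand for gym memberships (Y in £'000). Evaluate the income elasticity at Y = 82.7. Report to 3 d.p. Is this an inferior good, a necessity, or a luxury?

At Y = 82.7: Q = 132.0641.
dQ/dY = 1.41 − 0.0256Y = -0.70712.
η = (dQ/dY)·(Y/Q) = -0.70712 × (82.7/132.0641) = -0.443.
η < 0 ⇒ inferior good.

-0.443 (inferior good)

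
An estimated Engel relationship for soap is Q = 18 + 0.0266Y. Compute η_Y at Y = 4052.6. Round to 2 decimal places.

0.86

At Y = 4052.6: Q = 125.799.
dQ/dY = 0.0266.
η = (dQ/dY)·(Y/Q) = 0.0266 × (4052.6/125.799) = 0.86.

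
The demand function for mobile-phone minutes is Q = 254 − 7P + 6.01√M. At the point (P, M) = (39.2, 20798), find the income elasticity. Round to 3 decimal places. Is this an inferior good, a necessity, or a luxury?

0.512 (necessity)

At P = 39.2, M = 20798: Q = 846.333.
Holding P constant, ∂Q/∂M = 6.01/(2√M) = 0.0208369.
η_M = (∂Q/∂M)·(M/Q) = 0.0208369 × (20798/846.333) = 0.512.
Since 0 < η < 1, this is a necessity.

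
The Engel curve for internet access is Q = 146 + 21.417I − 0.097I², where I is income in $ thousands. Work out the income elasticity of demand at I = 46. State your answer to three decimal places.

0.621

At I = 46: Q = 925.9300.
dQ/dI = 21.417 − 0.194I = 12.49300.
η = (dQ/dI)·(I/Q) = 12.49300 × (46/925.9300) = 0.621.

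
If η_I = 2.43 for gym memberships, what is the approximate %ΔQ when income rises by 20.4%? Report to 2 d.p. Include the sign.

%ΔQ ≈ η × %ΔI = 2.43 × 20.4% = 49.57%.

49.57%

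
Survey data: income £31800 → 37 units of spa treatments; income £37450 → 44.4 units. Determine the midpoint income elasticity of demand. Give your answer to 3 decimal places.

ΔQ = 44.4 − 37 = 7.4; midpoint Q̄ = (37 + 44.4)/2 = 40.7.
ΔI = 37450 − 31800 = 5650; midpoint Ī = (31800 + 37450)/2 = 34625.
η = (ΔQ/Q̄) ÷ (ΔI/Ī) = (7.4/40.7) ÷ (5650/34625) = 1.114.

1.114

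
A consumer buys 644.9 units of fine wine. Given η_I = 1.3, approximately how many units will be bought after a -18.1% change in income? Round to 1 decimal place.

%ΔQ ≈ η × %ΔI = 1.3 × (-18.1%) = -23.53%.
New Q ≈ 644.9 × (1 − 0.2353) = 493.2.

493.2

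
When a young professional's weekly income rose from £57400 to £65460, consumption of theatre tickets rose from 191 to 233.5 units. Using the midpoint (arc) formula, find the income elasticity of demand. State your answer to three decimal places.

ΔQ = 233.5 − 191 = 42.5; midpoint Q̄ = (191 + 233.5)/2 = 212.25.
ΔI = 65460 − 57400 = 8060; midpoint Ī = (57400 + 65460)/2 = 61430.
η = (ΔQ/Q̄) ÷ (ΔI/Ī) = (42.5/212.25) ÷ (8060/61430) = 1.526.

1.526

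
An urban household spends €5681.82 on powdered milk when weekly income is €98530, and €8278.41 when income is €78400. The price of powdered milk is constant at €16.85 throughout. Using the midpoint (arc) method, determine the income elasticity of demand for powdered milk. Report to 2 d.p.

-1.63

With a constant price, Q₁ = 5681.82/16.85 = 337.200 and Q₂ = 8278.41/16.85 = 491.300 (equivalently, work directly with expenditure since P cancels).
Midpoint %ΔQ = (8278.41 − 5681.82)/6980.12 = 0.37200; midpoint %ΔI = (78400 − 98530)/88465 = -0.22755.
η = 0.37200 / -0.22755 = -1.63.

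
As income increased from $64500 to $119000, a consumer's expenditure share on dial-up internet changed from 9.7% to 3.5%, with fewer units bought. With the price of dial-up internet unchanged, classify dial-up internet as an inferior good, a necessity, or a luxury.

Quantity demanded falls as income rises, so η < 0.

inferior good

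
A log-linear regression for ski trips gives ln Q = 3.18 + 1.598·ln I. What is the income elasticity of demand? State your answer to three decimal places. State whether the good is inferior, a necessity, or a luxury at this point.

In a log-linear demand, the coefficient on ln I is the income elasticity.
So η = 1.598.
η > 1 ⇒ luxury.

1.598 (luxury)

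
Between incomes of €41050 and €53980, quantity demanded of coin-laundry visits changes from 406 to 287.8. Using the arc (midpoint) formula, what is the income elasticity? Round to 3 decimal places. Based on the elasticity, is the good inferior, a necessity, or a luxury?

ΔQ = 287.8 − 406 = -118.2; midpoint Q̄ = (406 + 287.8)/2 = 346.9.
ΔI = 53980 − 41050 = 12930; midpoint Ī = (41050 + 53980)/2 = 47515.
η = (ΔQ/Q̄) ÷ (ΔI/Ī) = (-118.2/346.9) ÷ (12930/47515) = -1.252.
η < 0 ⇒ inferior good.

-1.252 (inferior good)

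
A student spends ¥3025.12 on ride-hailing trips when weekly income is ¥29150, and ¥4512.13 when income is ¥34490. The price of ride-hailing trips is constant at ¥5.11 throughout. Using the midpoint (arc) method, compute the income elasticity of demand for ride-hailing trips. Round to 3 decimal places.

With a constant price, Q₁ = 3025.12/5.11 = 592.000 and Q₂ = 4512.13/5.11 = 883.000 (equivalently, work directly with expenditure since P cancels).
Midpoint %ΔQ = (4512.13 − 3025.12)/3768.63 = 0.39458; midpoint %ΔI = (34490 − 29150)/31820 = 0.16782.
η = 0.39458 / 0.16782 = 2.351.

2.351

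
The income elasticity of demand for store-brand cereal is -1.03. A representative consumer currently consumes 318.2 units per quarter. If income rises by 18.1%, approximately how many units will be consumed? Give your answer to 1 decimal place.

%ΔQ ≈ η × %ΔI = -1.03 × 18.1% = -18.643%.
New Q ≈ 318.2 × (1 − 0.18643) = 258.9.

258.9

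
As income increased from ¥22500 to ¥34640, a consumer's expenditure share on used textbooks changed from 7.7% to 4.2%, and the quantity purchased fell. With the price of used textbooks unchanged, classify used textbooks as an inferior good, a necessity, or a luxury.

inferior good

Quantity demanded falls as income rises, so η < 0.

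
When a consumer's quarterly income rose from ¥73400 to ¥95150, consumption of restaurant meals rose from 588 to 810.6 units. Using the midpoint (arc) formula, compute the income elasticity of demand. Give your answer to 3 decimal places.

ΔQ = 810.6 − 588 = 222.6; midpoint Q̄ = (588 + 810.6)/2 = 699.3.
ΔI = 95150 − 73400 = 21750; midpoint Ī = (73400 + 95150)/2 = 84275.
η = (ΔQ/Q̄) ÷ (ΔI/Ī) = (222.6/699.3) ÷ (21750/84275) = 1.233.

1.233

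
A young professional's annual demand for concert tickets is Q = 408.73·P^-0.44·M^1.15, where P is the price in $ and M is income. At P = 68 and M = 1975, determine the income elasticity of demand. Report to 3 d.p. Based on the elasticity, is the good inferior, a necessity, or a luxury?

For a multiplicative demand Q = A·P^α·M^β, the income elasticity is β everywhere.
Here β = 1.15, so η = 1.150.
Since η > 1, this is a luxury.

1.150 (luxury)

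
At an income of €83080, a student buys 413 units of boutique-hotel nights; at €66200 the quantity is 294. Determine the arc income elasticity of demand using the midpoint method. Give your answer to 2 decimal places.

ΔQ = 294 − 413 = -119; midpoint Q̄ = (413 + 294)/2 = 353.5.
ΔI = 66200 − 83080 = -16880; midpoint Ī = (83080 + 66200)/2 = 74640.
η = (ΔQ/Q̄) ÷ (ΔI/Ī) = (-119/353.5) ÷ (-16880/74640) = 1.49.

1.49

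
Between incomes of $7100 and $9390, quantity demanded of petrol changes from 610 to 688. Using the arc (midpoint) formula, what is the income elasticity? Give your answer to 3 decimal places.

ΔQ = 688 − 610 = 78; midpoint Q̄ = (610 + 688)/2 = 649.
ΔI = 9390 − 7100 = 2290; midpoint Ī = (7100 + 9390)/2 = 8245.
η = (ΔQ/Q̄) ÷ (ΔI/Ī) = (78/649) ÷ (2290/8245) = 0.433.

0.433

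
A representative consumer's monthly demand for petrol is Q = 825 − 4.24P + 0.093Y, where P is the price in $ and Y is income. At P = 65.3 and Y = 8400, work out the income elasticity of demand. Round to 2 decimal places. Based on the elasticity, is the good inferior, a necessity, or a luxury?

0.59 (necessity)

At P = 65.3, Y = 8400: Q = 1329.328.
Holding P constant, ∂Q/∂Y = 0.093.
η_Y = (∂Q/∂Y)·(Y/Q) = 0.093 × (8400/1329.328) = 0.59.
Since 0 < η < 1, this is a necessity.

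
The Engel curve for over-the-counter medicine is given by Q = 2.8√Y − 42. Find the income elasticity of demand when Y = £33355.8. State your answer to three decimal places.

0.545

At Y = 33355.8: Q = 469.380.
dQ/dY = 2.8/(2√Y) = 0.00766553 at this income.
η = (dQ/dY)·(Y/Q) = 0.00766553 × (33355.8/469.380) = 0.545.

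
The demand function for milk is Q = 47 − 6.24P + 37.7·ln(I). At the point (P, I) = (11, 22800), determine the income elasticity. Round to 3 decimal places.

At P = 11, I = 22800: Q = 356.661.
Holding P constant, ∂Q/∂I = 37.7/I = 0.00165351.
η_I = (∂Q/∂I)·(I/Q) = 0.00165351 × (22800/356.661) = 0.106.

0.106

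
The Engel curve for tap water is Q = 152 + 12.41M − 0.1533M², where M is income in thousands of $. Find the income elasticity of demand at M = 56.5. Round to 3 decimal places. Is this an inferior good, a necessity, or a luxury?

-0.763 (inferior good)

At M = 56.5: Q = 363.7931.
dQ/dM = 12.41 − 0.3066M = -4.91290.
η = (dQ/dM)·(M/Q) = -4.91290 × (56.5/363.7931) = -0.763.
η < 0 ⇒ inferior good.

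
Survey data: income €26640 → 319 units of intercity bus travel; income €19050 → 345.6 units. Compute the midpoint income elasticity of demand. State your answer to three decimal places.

-0.241

ΔQ = 345.6 − 319 = 26.6; midpoint Q̄ = (319 + 345.6)/2 = 332.3.
ΔI = 19050 − 26640 = -7590; midpoint Ī = (26640 + 19050)/2 = 22845.
η = (ΔQ/Q̄) ÷ (ΔI/Ī) = (26.6/332.3) ÷ (-7590/22845) = -0.241.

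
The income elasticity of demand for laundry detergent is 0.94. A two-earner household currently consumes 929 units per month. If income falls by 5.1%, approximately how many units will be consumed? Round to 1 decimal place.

%ΔQ ≈ η × %ΔI = 0.94 × (-5.1%) = -4.794%.
New Q ≈ 929 × (1 − 0.04794) = 884.5.

884.5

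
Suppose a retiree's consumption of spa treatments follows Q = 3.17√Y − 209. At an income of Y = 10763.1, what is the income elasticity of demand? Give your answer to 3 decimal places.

At Y = 10763.1: Q = 119.873.
dQ/dY = 3.17/(2√Y) = 0.0152778 at this income.
η = (dQ/dY)·(Y/Q) = 0.0152778 × (10763.1/119.873) = 1.372.

1.372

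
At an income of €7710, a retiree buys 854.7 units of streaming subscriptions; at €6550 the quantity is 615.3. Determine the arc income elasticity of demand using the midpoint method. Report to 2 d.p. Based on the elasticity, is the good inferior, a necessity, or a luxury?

ΔQ = 615.3 − 854.7 = -239.4; midpoint Q̄ = (854.7 + 615.3)/2 = 735.
ΔI = 6550 − 7710 = -1160; midpoint Ī = (7710 + 6550)/2 = 7130.
η = (ΔQ/Q̄) ÷ (ΔI/Ī) = (-239.4/735) ÷ (-1160/7130) = 2.00.
η > 1 ⇒ luxury.

2.00 (luxury)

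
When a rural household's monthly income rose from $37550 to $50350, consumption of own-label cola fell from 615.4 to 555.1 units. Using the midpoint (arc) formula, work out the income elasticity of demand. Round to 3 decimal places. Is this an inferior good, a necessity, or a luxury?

ΔQ = 555.1 − 615.4 = -60.3; midpoint Q̄ = (615.4 + 555.1)/2 = 585.25.
ΔI = 50350 − 37550 = 12800; midpoint Ī = (37550 + 50350)/2 = 43950.
η = (ΔQ/Q̄) ÷ (ΔI/Ī) = (-60.3/585.25) ÷ (12800/43950) = -0.354.
η < 0 ⇒ inferior good.

-0.354 (inferior good)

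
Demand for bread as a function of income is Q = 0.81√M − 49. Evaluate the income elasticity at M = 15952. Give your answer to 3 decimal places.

At M = 15952: Q = 53.304.
dQ/dM = 0.81/(2√M) = 0.00320662 at this income.
η = (dQ/dM)·(M/Q) = 0.00320662 × (15952/53.304) = 0.960.

0.960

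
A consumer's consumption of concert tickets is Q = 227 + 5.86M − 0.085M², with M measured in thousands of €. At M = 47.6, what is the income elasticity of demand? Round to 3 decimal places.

-0.339

At M = 47.6: Q = 313.3464.
dQ/dM = 5.86 − 0.17M = -2.23200.
η = (dQ/dM)·(M/Q) = -2.23200 × (47.6/313.3464) = -0.339.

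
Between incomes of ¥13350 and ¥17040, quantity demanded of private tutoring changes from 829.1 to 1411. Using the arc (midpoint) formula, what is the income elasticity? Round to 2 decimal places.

2.14

ΔQ = 1411 − 829.1 = 581.9; midpoint Q̄ = (829.1 + 1411)/2 = 1120.05.
ΔI = 17040 − 13350 = 3690; midpoint Ī = (13350 + 17040)/2 = 15195.
η = (ΔQ/Q̄) ÷ (ΔI/Ī) = (581.9/1120.05) ÷ (3690/15195) = 2.14.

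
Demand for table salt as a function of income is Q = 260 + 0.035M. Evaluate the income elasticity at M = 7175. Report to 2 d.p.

At M = 7175: Q = 511.125.
dQ/dM = 0.035.
η = (dQ/dM)·(M/Q) = 0.035 × (7175/511.125) = 0.49.

0.49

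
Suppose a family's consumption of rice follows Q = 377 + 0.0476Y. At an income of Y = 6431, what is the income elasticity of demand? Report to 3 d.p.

At Y = 6431: Q = 683.116.
dQ/dY = 0.0476.
η = (dQ/dY)·(Y/Q) = 0.0476 × (6431/683.116) = 0.448.

0.448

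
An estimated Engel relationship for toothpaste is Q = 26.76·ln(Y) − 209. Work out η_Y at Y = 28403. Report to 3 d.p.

0.409

At Y = 28403: Q = 65.404.
dQ/dY = 26.76/Y = 0.000942154 at this income.
η = (dQ/dY)·(Y/Q) = 0.000942154 × (28403/65.404) = 0.409.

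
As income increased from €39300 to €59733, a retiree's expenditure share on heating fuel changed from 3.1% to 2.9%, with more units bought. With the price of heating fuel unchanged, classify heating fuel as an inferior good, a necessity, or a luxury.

necessity

Quantity rises but the budget share falls as income rises, so 0 < η < 1.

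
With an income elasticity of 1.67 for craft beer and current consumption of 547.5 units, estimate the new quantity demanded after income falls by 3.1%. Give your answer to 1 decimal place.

519.2

%ΔQ ≈ η × %ΔI = 1.67 × (-3.1%) = -5.177%.
New Q ≈ 547.5 × (1 − 0.05177) = 519.2.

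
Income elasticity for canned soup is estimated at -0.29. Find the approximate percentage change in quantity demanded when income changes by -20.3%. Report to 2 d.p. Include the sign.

%ΔQ ≈ η × %ΔI = -0.29 × (-20.3%) = 5.89%.

5.89%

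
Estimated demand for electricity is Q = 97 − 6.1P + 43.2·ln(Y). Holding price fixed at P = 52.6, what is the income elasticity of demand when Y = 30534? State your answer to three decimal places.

At P = 52.6, Y = 30534: Q = 222.249.
Holding P constant, ∂Q/∂Y = 43.2/Y = 0.00141482.
η_Y = (∂Q/∂Y)·(Y/Q) = 0.00141482 × (30534/222.249) = 0.194.

0.194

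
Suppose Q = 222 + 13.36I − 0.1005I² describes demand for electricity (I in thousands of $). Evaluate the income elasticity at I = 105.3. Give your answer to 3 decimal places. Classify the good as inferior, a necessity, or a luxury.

-1.598 (inferior good)

At I = 105.3: Q = 514.4550.
dQ/dI = 13.36 − 0.201I = -7.80530.
η = (dQ/dI)·(I/Q) = -7.80530 × (105.3/514.4550) = -1.598.
η < 0 ⇒ inferior good.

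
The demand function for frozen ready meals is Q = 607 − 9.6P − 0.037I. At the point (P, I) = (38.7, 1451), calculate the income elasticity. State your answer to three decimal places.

-0.295

At P = 38.7, I = 1451: Q = 181.793.
Holding P constant, ∂Q/∂I = −0.037.
η_I = (∂Q/∂I)·(I/Q) = -0.037 × (1451/181.793) = -0.295.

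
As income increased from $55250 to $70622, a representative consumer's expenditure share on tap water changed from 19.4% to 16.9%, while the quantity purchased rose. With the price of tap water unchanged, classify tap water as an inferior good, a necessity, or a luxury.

Quantity rises but the budget share falls as income rises, so 0 < η < 1.

necessity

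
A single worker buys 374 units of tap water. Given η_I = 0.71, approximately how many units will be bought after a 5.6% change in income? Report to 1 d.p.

%ΔQ ≈ η × %ΔI = 0.71 × 5.6% = 3.976%.
New Q ≈ 374 × (1 + 0.03976) = 388.9.

388.9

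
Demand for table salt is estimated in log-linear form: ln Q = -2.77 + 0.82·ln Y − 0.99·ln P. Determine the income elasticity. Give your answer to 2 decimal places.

In a log-linear demand, the coefficient on ln Y is the income elasticity.
So η = 0.82.

0.82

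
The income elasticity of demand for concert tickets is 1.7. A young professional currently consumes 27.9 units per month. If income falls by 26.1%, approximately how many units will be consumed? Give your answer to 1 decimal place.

15.5

%ΔQ ≈ η × %ΔI = 1.7 × (-26.1%) = -44.37%.
New Q ≈ 27.9 × (1 − 0.4437) = 15.5.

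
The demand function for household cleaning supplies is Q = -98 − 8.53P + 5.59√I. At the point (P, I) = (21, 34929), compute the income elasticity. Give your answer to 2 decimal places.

0.68

At P = 21, I = 34929: Q = 767.602.
Holding P constant, ∂Q/∂I = 5.59/(2√I) = 0.0149551.
η_I = (∂Q/∂I)·(I/Q) = 0.0149551 × (34929/767.602) = 0.68.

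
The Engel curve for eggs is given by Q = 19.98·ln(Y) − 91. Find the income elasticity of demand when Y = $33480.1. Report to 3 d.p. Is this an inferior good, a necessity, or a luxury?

0.171 (necessity)

At Y = 33480.1: Q = 117.166.
dQ/dY = 19.98/Y = 0.000596772 at this income.
η = (dQ/dY)·(Y/Q) = 0.000596772 × (33480.1/117.166) = 0.171.
Since 0 < η < 1, the good is a necessity.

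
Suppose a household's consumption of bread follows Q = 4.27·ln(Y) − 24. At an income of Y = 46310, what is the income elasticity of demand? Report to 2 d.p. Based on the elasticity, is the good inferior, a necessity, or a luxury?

At Y = 46310: Q = 21.873.
dQ/dY = 4.27/Y = 0.0000922047 at this income.
η = (dQ/dY)·(Y/Q) = 0.0000922047 × (46310/21.873) = 0.20.
Since 0 < η < 1, the good is a necessity.

0.20 (necessity)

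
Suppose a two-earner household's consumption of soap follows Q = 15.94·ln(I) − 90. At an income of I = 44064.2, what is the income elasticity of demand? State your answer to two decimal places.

At I = 44064.2: Q = 80.453.
dQ/dI = 15.94/I = 0.000361745 at this income.
η = (dQ/dI)·(I/Q) = 0.000361745 × (44064.2/80.453) = 0.20.

0.20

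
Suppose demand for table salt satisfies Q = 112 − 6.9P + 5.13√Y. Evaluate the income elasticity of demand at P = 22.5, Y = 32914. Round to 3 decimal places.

0.524

At P = 22.5, Y = 32914: Q = 887.446.
Holding P constant, ∂Q/∂Y = 5.13/(2√Y) = 0.0141383.
η_Y = (∂Q/∂Y)·(Y/Q) = 0.0141383 × (32914/887.446) = 0.524.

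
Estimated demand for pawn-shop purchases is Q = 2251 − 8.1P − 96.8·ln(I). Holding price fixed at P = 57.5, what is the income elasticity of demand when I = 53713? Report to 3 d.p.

At P = 57.5, I = 53713: Q = 730.961.
Holding P constant, ∂Q/∂I = -96.8/I = -0.00180217.
η_I = (∂Q/∂I)·(I/Q) = -0.00180217 × (53713/730.961) = -0.132.

-0.132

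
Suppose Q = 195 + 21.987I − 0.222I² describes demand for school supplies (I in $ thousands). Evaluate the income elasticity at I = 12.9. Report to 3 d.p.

At I = 12.9: Q = 441.6893.
dQ/dI = 21.987 − 0.444I = 16.25940.
η = (dQ/dI)·(I/Q) = 16.25940 × (12.9/441.6893) = 0.475.

0.475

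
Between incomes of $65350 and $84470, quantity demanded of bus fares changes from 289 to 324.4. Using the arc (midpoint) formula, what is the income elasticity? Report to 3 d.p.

ΔQ = 324.4 − 289 = 35.4; midpoint Q̄ = (289 + 324.4)/2 = 306.7.
ΔI = 84470 − 65350 = 19120; midpoint Ī = (65350 + 84470)/2 = 74910.
η = (ΔQ/Q̄) ÷ (ΔI/Ī) = (35.4/306.7) ÷ (19120/74910) = 0.452.

0.452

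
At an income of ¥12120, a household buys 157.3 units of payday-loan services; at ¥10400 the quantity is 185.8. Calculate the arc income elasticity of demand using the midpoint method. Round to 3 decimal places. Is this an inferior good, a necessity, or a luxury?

-1.088 (inferior good)

ΔQ = 185.8 − 157.3 = 28.5; midpoint Q̄ = (157.3 + 185.8)/2 = 171.55.
ΔI = 10400 − 12120 = -1720; midpoint Ī = (12120 + 10400)/2 = 11260.
η = (ΔQ/Q̄) ÷ (ΔI/Ī) = (28.5/171.55) ÷ (-1720/11260) = -1.088.
η < 0 ⇒ inferior good.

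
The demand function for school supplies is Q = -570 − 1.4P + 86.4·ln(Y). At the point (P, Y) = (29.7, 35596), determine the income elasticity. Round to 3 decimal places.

At P = 29.7, Y = 35596: Q = 293.891.
Holding P constant, ∂Q/∂Y = 86.4/Y = 0.00242724.
η_Y = (∂Q/∂Y)·(Y/Q) = 0.00242724 × (35596/293.891) = 0.294.

0.294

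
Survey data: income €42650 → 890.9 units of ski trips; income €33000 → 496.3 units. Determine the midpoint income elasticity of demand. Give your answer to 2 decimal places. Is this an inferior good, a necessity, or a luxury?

ΔQ = 496.3 − 890.9 = -394.6; midpoint Q̄ = (890.9 + 496.3)/2 = 693.6.
ΔI = 33000 − 42650 = -9650; midpoint Ī = (42650 + 33000)/2 = 37825.
η = (ΔQ/Q̄) ÷ (ΔI/Ī) = (-394.6/693.6) ÷ (-9650/37825) = 2.23.
η > 1 ⇒ luxury.

2.23 (luxury)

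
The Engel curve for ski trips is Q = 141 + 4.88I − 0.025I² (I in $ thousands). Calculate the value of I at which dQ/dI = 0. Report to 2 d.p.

dQ/dI = 4.88 − 0.05I.
The good is inferior where dQ/dI < 0. Setting dQ/dI = 0 gives I = 4.88 / 0.05 = 97.60.

97.60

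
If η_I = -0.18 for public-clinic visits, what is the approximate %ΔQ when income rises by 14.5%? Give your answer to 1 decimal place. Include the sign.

%ΔQ ≈ η × %ΔI = -0.18 × 14.5% = -2.6%.

-2.6%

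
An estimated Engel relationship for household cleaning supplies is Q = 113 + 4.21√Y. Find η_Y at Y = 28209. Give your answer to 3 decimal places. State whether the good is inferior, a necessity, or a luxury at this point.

At Y = 28209: Q = 820.092.
dQ/dY = 4.21/(2√Y) = 0.0125331 at this income.
η = (dQ/dY)·(Y/Q) = 0.0125331 × (28209/820.092) = 0.431.
Since 0 < η < 1, the good is a necessity.

0.431 (necessity)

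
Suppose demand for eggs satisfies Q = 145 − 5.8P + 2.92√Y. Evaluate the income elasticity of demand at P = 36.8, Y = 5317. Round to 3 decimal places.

At P = 36.8, Y = 5317: Q = 144.480.
Holding P constant, ∂Q/∂Y = 2.92/(2√Y) = 0.0200226.
η_Y = (∂Q/∂Y)·(Y/Q) = 0.0200226 × (5317/144.480) = 0.737.

0.737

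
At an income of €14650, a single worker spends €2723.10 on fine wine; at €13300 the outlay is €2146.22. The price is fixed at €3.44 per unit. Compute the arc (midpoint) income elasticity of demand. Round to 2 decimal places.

2.45

With a constant price, Q₁ = 2723.10/3.44 = 791.599 and Q₂ = 2146.22/3.44 = 623.901 (equivalently, work directly with expenditure since P cancels).
Midpoint %ΔQ = (2146.22 − 2723.10)/2434.66 = -0.23694; midpoint %ΔI = (13300 − 14650)/13975 = -0.09660.
η = -0.23694 / -0.09660 = 2.45.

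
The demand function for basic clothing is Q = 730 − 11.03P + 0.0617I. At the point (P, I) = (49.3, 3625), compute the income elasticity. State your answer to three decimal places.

0.546

At P = 49.3, I = 3625: Q = 409.884.
Holding P constant, ∂Q/∂I = 0.0617.
η_I = (∂Q/∂I)·(I/Q) = 0.0617 × (3625/409.884) = 0.546.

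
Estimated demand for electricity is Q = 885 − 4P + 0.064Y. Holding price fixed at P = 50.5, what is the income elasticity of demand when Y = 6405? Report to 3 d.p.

At P = 50.5, Y = 6405: Q = 1092.920.
Holding P constant, ∂Q/∂Y = 0.064.
η_Y = (∂Q/∂Y)·(Y/Q) = 0.064 × (6405/1092.920) = 0.375.

0.375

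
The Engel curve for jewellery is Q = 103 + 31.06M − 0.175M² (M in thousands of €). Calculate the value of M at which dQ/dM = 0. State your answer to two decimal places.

88.74

dQ/dM = 31.06 − 0.35M.
The good is inferior where dQ/dM < 0. Setting dQ/dM = 0 gives M = 31.06 / 0.35 = 88.74.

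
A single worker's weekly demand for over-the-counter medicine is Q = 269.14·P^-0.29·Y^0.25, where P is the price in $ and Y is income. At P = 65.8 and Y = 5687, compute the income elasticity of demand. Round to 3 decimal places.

For a multiplicative demand Q = A·P^α·Y^β, the income elasticity is β everywhere.
Here β = 0.25, so η = 0.250.

0.250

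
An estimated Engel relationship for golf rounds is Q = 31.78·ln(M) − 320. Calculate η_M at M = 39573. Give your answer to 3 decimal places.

At M = 39573: Q = 16.420.
dQ/dM = 31.78/M = 0.000803073 at this income.
η = (dQ/dM)·(M/Q) = 0.000803073 × (39573/16.420) = 1.935.

1.935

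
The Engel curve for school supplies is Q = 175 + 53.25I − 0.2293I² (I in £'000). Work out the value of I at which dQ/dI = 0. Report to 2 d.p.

dQ/dI = 53.25 − 0.4586I.
The good is inferior where dQ/dI < 0. Setting dQ/dI = 0 gives I = 53.25 / 0.4586 = 116.11.

116.11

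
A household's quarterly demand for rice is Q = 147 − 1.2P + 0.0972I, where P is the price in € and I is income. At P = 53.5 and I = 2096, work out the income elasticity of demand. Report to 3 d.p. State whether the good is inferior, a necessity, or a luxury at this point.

At P = 53.5, I = 2096: Q = 286.531.
Holding P constant, ∂Q/∂I = 0.0972.
η_I = (∂Q/∂I)·(I/Q) = 0.0972 × (2096/286.531) = 0.711.
Since 0 < η < 1, this is a necessity.

0.711 (necessity)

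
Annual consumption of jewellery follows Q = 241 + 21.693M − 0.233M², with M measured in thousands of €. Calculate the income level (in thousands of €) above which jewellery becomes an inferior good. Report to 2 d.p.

dQ/dM = 21.693 − 0.466M.
The good is inferior where dQ/dM < 0. Setting dQ/dM = 0 gives M = 21.693 / 0.466 = 46.55.

46.55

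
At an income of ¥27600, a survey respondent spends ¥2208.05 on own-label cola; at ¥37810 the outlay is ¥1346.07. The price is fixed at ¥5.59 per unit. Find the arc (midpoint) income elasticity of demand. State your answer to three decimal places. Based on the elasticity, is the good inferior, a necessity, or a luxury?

With a constant price, Q₁ = 2208.05/5.59 = 395.000 and Q₂ = 1346.07/5.59 = 240.800 (equivalently, work directly with expenditure since P cancels).
Midpoint %ΔQ = (1346.07 − 2208.05)/1777.06 = -0.48506; midpoint %ΔI = (37810 − 27600)/32705 = 0.31218.
η = -0.48506 / 0.31218 = -1.554.
η < 0 ⇒ inferior good.

-1.554 (inferior good)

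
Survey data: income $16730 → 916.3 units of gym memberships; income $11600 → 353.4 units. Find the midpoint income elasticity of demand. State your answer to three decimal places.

ΔQ = 353.4 − 916.3 = -562.9; midpoint Q̄ = (916.3 + 353.4)/2 = 634.85.
ΔI = 11600 − 16730 = -5130; midpoint Ī = (16730 + 11600)/2 = 14165.
η = (ΔQ/Q̄) ÷ (ΔI/Ī) = (-562.9/634.85) ÷ (-5130/14165) = 2.448.

2.448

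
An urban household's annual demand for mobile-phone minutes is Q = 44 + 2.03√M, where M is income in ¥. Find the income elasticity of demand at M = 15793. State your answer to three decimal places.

At M = 15793: Q = 299.111.
dQ/dM = 2.03/(2√M) = 0.0080767 at this income.
η = (dQ/dM)·(M/Q) = 0.0080767 × (15793/299.111) = 0.426.

0.426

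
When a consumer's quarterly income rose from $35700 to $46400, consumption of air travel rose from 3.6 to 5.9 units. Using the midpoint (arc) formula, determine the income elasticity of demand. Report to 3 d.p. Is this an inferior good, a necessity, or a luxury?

1.858 (luxury)

ΔQ = 5.9 − 3.6 = 2.3; midpoint Q̄ = (3.6 + 5.9)/2 = 4.75.
ΔI = 46400 − 35700 = 10700; midpoint Ī = (35700 + 46400)/2 = 41050.
η = (ΔQ/Q̄) ÷ (ΔI/Ī) = (2.3/4.75) ÷ (10700/41050) = 1.858.
η > 1 ⇒ luxury.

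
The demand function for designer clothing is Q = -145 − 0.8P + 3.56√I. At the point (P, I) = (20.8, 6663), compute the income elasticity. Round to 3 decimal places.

At P = 20.8, I = 6663: Q = 128.953.
Holding P constant, ∂Q/∂I = 3.56/(2√I) = 0.0218065.
η_I = (∂Q/∂I)·(I/Q) = 0.0218065 × (6663/128.953) = 1.127.

1.127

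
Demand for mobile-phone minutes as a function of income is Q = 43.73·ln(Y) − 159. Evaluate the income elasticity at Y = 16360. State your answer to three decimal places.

0.165

At Y = 16360: Q = 265.294.
dQ/dY = 43.73/Y = 0.00267298 at this income.
η = (dQ/dY)·(Y/Q) = 0.00267298 × (16360/265.294) = 0.165.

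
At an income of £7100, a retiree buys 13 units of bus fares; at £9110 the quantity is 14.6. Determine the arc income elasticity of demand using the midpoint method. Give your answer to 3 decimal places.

ΔQ = 14.6 − 13 = 1.6; midpoint Q̄ = (13 + 14.6)/2 = 13.8.
ΔI = 9110 − 7100 = 2010; midpoint Ī = (7100 + 9110)/2 = 8105.
η = (ΔQ/Q̄) ÷ (ΔI/Ī) = (1.6/13.8) ÷ (2010/8105) = 0.468.

0.468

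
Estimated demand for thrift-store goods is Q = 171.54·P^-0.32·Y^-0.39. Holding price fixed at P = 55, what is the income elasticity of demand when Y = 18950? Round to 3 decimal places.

-0.390

For a multiplicative demand Q = A·P^α·Y^β, the income elasticity is β everywhere.
Here β = -0.39, so η = -0.390.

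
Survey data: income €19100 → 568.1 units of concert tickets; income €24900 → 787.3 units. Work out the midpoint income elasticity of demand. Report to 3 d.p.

ΔQ = 787.3 − 568.1 = 219.2; midpoint Q̄ = (568.1 + 787.3)/2 = 677.7.
ΔI = 24900 − 19100 = 5800; midpoint Ī = (19100 + 24900)/2 = 22000.
η = (ΔQ/Q̄) ÷ (ΔI/Ī) = (219.2/677.7) ÷ (5800/22000) = 1.227.

1.227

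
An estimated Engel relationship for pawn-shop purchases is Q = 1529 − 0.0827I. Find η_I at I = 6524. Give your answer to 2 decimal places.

At I = 6524: Q = 989.465.
dQ/dI = −0.0827.
η = (dQ/dI)·(I/Q) = -0.0827 × (6524/989.465) = -0.55.

-0.55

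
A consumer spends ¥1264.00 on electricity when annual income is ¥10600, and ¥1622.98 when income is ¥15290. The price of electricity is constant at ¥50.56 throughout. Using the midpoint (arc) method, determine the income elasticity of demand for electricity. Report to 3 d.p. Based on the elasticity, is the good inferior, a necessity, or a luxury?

0.686 (necessity)

With a constant price, Q₁ = 1264.00/50.56 = 25.000 and Q₂ = 1622.98/50.56 = 32.100 (equivalently, work directly with expenditure since P cancels).
Midpoint %ΔQ = (1622.98 − 1264.00)/1443.49 = 0.24869; midpoint %ΔI = (15290 − 10600)/12945 = 0.36230.
η = 0.24869 / 0.36230 = 0.686.
0 < η < 1 ⇒ necessity.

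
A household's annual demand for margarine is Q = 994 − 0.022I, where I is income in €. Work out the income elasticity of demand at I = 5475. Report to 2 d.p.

-0.14

At I = 5475: Q = 873.550.
dQ/dI = −0.022.
η = (dQ/dI)·(I/Q) = -0.022 × (5475/873.550) = -0.14.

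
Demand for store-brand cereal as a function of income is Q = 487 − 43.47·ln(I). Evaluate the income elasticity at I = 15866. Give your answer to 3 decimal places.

At I = 15866: Q = 66.561.
dQ/dI = -43.47/I = -0.00273982 at this income.
η = (dQ/dI)·(I/Q) = -0.00273982 × (15866/66.561) = -0.653.

-0.653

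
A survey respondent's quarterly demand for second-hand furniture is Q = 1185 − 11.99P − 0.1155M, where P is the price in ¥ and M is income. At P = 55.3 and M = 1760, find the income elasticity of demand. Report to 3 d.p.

-0.638

At P = 55.3, M = 1760: Q = 318.673.
Holding P constant, ∂Q/∂M = −0.1155.
η_M = (∂Q/∂M)·(M/Q) = -0.1155 × (1760/318.673) = -0.638.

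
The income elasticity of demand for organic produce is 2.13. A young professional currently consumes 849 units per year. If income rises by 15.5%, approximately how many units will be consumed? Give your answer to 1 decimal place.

1129.3

%ΔQ ≈ η × %ΔI = 2.13 × 15.5% = 33.015%.
New Q ≈ 849 × (1 + 0.33015) = 1129.3.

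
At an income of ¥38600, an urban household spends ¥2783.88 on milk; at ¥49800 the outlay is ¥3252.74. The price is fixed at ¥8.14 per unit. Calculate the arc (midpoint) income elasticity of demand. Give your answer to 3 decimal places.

With a constant price, Q₁ = 2783.88/8.14 = 342.000 and Q₂ = 3252.74/8.14 = 399.600 (equivalently, work directly with expenditure since P cancels).
Midpoint %ΔQ = (3252.74 − 2783.88)/3018.31 = 0.15534; midpoint %ΔI = (49800 − 38600)/44200 = 0.25339.
η = 0.15534 / 0.25339 = 0.613.

0.613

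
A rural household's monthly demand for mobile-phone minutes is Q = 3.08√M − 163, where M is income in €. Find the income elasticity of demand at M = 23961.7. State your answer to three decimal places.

0.760

At M = 23961.7: Q = 313.771.
dQ/dM = 3.08/(2√M) = 0.0099486 at this income.
η = (dQ/dM)·(M/Q) = 0.0099486 × (23961.7/313.771) = 0.760.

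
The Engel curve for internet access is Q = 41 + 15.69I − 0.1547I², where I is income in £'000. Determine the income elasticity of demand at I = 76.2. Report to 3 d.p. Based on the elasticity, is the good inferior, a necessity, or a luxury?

At I = 76.2: Q = 338.3217.
dQ/dI = 15.69 − 0.3094I = -7.88628.
η = (dQ/dI)·(I/Q) = -7.88628 × (76.2/338.3217) = -1.776.
η < 0 ⇒ inferior good.

-1.776 (inferior good)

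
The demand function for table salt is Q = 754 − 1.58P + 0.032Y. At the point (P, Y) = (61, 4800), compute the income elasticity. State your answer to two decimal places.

At P = 61, Y = 4800: Q = 811.220.
Holding P constant, ∂Q/∂Y = 0.032.
η_Y = (∂Q/∂Y)·(Y/Q) = 0.032 × (4800/811.220) = 0.19.

0.19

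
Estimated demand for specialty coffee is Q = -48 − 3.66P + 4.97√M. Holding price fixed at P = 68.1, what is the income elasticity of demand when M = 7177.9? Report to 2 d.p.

1.70

At P = 68.1, M = 7177.9: Q = 123.825.
Holding P constant, ∂Q/∂M = 4.97/(2√M) = 0.0293311.
η_M = (∂Q/∂M)·(M/Q) = 0.0293311 × (7177.9/123.825) = 1.70.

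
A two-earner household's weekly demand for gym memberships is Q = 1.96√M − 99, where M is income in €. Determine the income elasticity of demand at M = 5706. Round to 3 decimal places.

1.509

At M = 5706: Q = 49.055.
dQ/dM = 1.96/(2√M) = 0.0129736 at this income.
η = (dQ/dM)·(M/Q) = 0.0129736 × (5706/49.055) = 1.509.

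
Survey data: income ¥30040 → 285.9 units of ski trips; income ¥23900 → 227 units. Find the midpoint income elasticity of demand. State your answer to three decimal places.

ΔQ = 227 − 285.9 = -58.9; midpoint Q̄ = (285.9 + 227)/2 = 256.45.
ΔI = 23900 − 30040 = -6140; midpoint Ī = (30040 + 23900)/2 = 26970.
η = (ΔQ/Q̄) ÷ (ΔI/Ī) = (-58.9/256.45) ÷ (-6140/26970) = 1.009.

1.009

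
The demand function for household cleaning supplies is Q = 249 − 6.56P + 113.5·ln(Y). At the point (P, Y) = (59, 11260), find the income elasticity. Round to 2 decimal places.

At P = 59, Y = 11260: Q = 920.803.
Holding P constant, ∂Q/∂Y = 113.5/Y = 0.0100799.
η_Y = (∂Q/∂Y)·(Y/Q) = 0.0100799 × (11260/920.803) = 0.12.

0.12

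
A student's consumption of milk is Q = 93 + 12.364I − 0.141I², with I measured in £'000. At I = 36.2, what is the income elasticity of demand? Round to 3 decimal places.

0.219

At I = 36.2: Q = 355.8048.
dQ/dI = 12.364 − 0.282I = 2.15560.
η = (dQ/dI)·(I/Q) = 2.15560 × (36.2/355.8048) = 0.219.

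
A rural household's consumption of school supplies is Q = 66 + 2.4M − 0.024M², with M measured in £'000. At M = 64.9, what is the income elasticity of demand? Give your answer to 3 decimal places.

-0.385

At M = 64.9: Q = 120.6718.
dQ/dM = 2.4 − 0.048M = -0.71520.
η = (dQ/dM)·(M/Q) = -0.71520 × (64.9/120.6718) = -0.385.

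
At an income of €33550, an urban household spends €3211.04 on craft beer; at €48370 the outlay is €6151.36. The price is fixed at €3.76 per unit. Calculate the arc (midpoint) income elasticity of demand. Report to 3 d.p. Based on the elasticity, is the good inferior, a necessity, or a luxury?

1.736 (luxury)

With a constant price, Q₁ = 3211.04/3.76 = 854.000 and Q₂ = 6151.36/3.76 = 1636.000 (equivalently, work directly with expenditure since P cancels).
Midpoint %ΔQ = (6151.36 − 3211.04)/4681.20 = 0.62811; midpoint %ΔI = (48370 − 33550)/40960 = 0.36182.
η = 0.62811 / 0.36182 = 1.736.
η > 1 ⇒ luxury.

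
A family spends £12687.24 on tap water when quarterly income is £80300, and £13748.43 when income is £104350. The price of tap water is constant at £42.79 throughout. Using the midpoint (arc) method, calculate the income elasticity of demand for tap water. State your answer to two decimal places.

0.31

With a constant price, Q₁ = 12687.24/42.79 = 296.500 and Q₂ = 13748.43/42.79 = 321.300 (equivalently, work directly with expenditure since P cancels).
Midpoint %ΔQ = (13748.43 − 12687.24)/13217.84 = 0.08028; midpoint %ΔI = (104350 − 80300)/92325 = 0.26049.
η = 0.08028 / 0.26049 = 0.31.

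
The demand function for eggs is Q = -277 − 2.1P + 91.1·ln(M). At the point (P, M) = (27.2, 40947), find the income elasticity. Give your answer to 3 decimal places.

At P = 27.2, M = 40947: Q = 633.365.
Holding P constant, ∂Q/∂M = 91.1/M = 0.00222483.
η_M = (∂Q/∂M)·(M/Q) = 0.00222483 × (40947/633.365) = 0.144.

0.144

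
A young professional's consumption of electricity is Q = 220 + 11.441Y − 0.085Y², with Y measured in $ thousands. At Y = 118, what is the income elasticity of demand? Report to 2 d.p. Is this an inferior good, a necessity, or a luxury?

At Y = 118: Q = 386.4980.
dQ/dY = 11.441 − 0.17Y = -8.61900.
η = (dQ/dY)·(Y/Q) = -8.61900 × (118/386.4980) = -2.63.
η < 0 ⇒ inferior good.

-2.63 (inferior good)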